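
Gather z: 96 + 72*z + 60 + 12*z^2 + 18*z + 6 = 12*z^2 + 90*z + 162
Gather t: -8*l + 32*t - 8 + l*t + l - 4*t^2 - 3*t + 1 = -7*l - 4*t^2 + t*(l + 29) - 7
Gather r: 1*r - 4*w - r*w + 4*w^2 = r*(1 - w) + 4*w^2 - 4*w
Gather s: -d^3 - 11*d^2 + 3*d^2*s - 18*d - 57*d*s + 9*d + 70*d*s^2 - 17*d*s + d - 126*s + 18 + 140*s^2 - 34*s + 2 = -d^3 - 11*d^2 - 8*d + s^2*(70*d + 140) + s*(3*d^2 - 74*d - 160) + 20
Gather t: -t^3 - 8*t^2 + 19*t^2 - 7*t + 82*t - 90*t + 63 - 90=-t^3 + 11*t^2 - 15*t - 27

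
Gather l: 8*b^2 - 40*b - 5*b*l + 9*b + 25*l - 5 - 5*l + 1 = 8*b^2 - 31*b + l*(20 - 5*b) - 4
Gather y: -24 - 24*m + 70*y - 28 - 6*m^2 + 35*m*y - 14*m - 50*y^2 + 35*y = -6*m^2 - 38*m - 50*y^2 + y*(35*m + 105) - 52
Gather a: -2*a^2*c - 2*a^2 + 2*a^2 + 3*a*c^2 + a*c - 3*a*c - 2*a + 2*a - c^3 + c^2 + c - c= -2*a^2*c + a*(3*c^2 - 2*c) - c^3 + c^2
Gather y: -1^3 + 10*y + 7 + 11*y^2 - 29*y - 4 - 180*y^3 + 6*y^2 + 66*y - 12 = -180*y^3 + 17*y^2 + 47*y - 10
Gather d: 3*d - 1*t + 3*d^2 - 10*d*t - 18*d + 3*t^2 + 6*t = 3*d^2 + d*(-10*t - 15) + 3*t^2 + 5*t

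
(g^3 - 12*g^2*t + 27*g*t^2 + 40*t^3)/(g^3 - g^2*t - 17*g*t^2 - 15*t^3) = (g - 8*t)/(g + 3*t)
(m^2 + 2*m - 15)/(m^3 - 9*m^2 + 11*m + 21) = (m + 5)/(m^2 - 6*m - 7)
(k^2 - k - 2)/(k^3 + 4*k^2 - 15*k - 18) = (k - 2)/(k^2 + 3*k - 18)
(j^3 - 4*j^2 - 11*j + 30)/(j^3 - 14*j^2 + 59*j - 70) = (j + 3)/(j - 7)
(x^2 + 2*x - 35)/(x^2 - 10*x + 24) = (x^2 + 2*x - 35)/(x^2 - 10*x + 24)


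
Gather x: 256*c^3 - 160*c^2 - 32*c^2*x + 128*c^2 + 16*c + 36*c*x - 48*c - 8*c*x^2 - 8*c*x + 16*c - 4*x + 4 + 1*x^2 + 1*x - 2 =256*c^3 - 32*c^2 - 16*c + x^2*(1 - 8*c) + x*(-32*c^2 + 28*c - 3) + 2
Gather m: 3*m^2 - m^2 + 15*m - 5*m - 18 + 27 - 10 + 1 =2*m^2 + 10*m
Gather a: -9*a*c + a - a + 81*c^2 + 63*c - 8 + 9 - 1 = -9*a*c + 81*c^2 + 63*c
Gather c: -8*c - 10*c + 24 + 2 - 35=-18*c - 9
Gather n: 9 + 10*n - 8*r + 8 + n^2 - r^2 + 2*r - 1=n^2 + 10*n - r^2 - 6*r + 16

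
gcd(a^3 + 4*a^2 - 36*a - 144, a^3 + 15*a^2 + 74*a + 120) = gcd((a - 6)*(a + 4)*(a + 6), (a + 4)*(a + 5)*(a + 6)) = a^2 + 10*a + 24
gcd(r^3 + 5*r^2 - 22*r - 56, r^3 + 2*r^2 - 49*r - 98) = r^2 + 9*r + 14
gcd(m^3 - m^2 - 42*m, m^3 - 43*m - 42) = m^2 - m - 42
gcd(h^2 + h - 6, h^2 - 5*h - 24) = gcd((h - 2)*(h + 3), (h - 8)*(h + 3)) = h + 3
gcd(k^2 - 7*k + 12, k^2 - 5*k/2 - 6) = k - 4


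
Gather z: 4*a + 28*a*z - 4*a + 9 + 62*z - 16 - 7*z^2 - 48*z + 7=-7*z^2 + z*(28*a + 14)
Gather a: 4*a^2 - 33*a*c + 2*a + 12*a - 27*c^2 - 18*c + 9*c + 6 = 4*a^2 + a*(14 - 33*c) - 27*c^2 - 9*c + 6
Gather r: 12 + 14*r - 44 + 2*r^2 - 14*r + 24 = 2*r^2 - 8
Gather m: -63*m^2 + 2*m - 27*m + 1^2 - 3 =-63*m^2 - 25*m - 2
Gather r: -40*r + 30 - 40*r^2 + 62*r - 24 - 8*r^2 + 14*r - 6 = -48*r^2 + 36*r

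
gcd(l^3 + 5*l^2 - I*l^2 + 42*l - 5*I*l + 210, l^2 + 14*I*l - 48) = l + 6*I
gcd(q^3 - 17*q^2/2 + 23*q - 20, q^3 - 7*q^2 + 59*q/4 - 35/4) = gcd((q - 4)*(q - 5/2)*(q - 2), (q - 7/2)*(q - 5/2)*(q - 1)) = q - 5/2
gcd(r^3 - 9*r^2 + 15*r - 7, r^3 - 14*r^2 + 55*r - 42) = r^2 - 8*r + 7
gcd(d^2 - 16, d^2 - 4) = 1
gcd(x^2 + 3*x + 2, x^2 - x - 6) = x + 2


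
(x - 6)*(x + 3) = x^2 - 3*x - 18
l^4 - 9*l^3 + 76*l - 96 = (l - 8)*(l - 2)^2*(l + 3)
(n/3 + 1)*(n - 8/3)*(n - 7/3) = n^3/3 - 2*n^2/3 - 79*n/27 + 56/9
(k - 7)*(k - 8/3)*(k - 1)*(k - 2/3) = k^4 - 34*k^3/3 + 319*k^2/9 - 338*k/9 + 112/9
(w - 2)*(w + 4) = w^2 + 2*w - 8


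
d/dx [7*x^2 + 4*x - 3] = 14*x + 4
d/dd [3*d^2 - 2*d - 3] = 6*d - 2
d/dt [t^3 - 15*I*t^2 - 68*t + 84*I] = 3*t^2 - 30*I*t - 68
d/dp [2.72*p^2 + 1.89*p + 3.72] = 5.44*p + 1.89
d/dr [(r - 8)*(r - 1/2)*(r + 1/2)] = 3*r^2 - 16*r - 1/4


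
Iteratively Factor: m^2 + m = (m + 1)*(m)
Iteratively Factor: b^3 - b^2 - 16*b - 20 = (b + 2)*(b^2 - 3*b - 10) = (b + 2)^2*(b - 5)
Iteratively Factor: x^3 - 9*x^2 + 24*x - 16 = (x - 4)*(x^2 - 5*x + 4) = (x - 4)^2*(x - 1)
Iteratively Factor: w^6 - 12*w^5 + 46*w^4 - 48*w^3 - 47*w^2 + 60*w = (w - 3)*(w^5 - 9*w^4 + 19*w^3 + 9*w^2 - 20*w) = (w - 3)*(w - 1)*(w^4 - 8*w^3 + 11*w^2 + 20*w) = w*(w - 3)*(w - 1)*(w^3 - 8*w^2 + 11*w + 20) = w*(w - 3)*(w - 1)*(w + 1)*(w^2 - 9*w + 20) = w*(w - 4)*(w - 3)*(w - 1)*(w + 1)*(w - 5)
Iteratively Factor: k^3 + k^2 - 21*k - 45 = (k + 3)*(k^2 - 2*k - 15) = (k + 3)^2*(k - 5)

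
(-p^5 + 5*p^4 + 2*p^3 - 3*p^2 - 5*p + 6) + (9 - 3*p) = -p^5 + 5*p^4 + 2*p^3 - 3*p^2 - 8*p + 15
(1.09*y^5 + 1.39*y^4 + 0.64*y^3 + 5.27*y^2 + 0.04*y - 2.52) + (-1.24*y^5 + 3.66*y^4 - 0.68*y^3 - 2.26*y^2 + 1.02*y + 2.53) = -0.15*y^5 + 5.05*y^4 - 0.04*y^3 + 3.01*y^2 + 1.06*y + 0.00999999999999979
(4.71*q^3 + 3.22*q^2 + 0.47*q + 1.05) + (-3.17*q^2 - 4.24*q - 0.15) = 4.71*q^3 + 0.0500000000000003*q^2 - 3.77*q + 0.9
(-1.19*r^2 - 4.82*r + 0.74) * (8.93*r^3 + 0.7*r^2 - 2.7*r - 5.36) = -10.6267*r^5 - 43.8756*r^4 + 6.4472*r^3 + 19.9104*r^2 + 23.8372*r - 3.9664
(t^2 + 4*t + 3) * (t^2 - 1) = t^4 + 4*t^3 + 2*t^2 - 4*t - 3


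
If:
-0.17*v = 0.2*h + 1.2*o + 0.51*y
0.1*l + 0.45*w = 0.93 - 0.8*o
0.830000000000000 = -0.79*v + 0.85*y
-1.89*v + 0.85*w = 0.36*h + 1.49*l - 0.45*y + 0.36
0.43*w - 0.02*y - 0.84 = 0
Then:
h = 1.83301262644847 - 3.45812590320336*y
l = 1.76260186126796 - 0.200727580485455*y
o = -0.00107184313699253*y - 0.156662441960821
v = 1.07594936708861*y - 1.05063291139241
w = 0.0465116279069767*y + 1.95348837209302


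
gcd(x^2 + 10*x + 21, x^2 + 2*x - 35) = x + 7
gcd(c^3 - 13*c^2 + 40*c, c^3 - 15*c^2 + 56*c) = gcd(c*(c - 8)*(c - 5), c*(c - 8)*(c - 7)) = c^2 - 8*c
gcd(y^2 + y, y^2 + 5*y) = y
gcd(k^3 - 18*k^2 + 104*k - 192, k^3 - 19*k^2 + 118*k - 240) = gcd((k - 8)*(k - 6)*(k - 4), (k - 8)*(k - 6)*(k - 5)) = k^2 - 14*k + 48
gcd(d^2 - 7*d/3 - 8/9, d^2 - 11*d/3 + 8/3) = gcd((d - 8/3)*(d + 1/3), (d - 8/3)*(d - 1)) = d - 8/3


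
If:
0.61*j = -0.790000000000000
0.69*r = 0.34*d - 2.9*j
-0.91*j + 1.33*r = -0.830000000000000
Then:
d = -14.11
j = -1.30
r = -1.51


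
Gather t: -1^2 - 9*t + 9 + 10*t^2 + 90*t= 10*t^2 + 81*t + 8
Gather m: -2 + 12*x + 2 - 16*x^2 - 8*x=-16*x^2 + 4*x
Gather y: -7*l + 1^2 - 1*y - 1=-7*l - y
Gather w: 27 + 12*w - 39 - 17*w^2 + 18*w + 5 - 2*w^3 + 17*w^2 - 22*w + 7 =-2*w^3 + 8*w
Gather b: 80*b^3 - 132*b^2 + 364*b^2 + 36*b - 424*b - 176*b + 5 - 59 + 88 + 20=80*b^3 + 232*b^2 - 564*b + 54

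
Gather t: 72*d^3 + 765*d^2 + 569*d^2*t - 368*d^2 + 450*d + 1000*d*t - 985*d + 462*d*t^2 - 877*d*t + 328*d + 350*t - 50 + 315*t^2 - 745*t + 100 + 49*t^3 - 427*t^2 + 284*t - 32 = 72*d^3 + 397*d^2 - 207*d + 49*t^3 + t^2*(462*d - 112) + t*(569*d^2 + 123*d - 111) + 18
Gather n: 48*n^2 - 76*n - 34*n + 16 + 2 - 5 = 48*n^2 - 110*n + 13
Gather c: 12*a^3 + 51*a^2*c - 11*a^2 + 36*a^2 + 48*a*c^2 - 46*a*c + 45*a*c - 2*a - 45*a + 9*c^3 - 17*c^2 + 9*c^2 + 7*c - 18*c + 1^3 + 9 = 12*a^3 + 25*a^2 - 47*a + 9*c^3 + c^2*(48*a - 8) + c*(51*a^2 - a - 11) + 10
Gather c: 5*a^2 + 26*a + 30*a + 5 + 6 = 5*a^2 + 56*a + 11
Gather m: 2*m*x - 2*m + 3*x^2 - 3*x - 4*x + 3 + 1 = m*(2*x - 2) + 3*x^2 - 7*x + 4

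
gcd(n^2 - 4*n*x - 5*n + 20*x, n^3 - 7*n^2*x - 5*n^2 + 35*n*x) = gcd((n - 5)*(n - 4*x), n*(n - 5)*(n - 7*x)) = n - 5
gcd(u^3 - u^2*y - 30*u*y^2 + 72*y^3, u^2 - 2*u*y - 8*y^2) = -u + 4*y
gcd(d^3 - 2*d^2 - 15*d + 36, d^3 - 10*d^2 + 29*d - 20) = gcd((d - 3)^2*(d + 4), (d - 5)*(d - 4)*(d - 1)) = 1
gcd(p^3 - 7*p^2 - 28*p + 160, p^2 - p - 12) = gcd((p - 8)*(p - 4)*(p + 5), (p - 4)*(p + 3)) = p - 4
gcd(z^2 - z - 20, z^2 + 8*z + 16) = z + 4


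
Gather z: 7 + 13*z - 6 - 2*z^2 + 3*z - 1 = -2*z^2 + 16*z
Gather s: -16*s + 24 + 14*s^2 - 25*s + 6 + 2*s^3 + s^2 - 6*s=2*s^3 + 15*s^2 - 47*s + 30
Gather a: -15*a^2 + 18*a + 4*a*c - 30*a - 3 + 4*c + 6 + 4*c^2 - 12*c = -15*a^2 + a*(4*c - 12) + 4*c^2 - 8*c + 3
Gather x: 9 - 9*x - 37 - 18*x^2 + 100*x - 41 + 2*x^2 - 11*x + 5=-16*x^2 + 80*x - 64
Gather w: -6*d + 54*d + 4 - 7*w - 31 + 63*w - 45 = 48*d + 56*w - 72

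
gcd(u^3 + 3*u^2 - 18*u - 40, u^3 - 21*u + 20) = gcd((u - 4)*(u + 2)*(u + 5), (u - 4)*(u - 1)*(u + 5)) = u^2 + u - 20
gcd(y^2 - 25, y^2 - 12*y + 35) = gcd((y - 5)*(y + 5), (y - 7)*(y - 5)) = y - 5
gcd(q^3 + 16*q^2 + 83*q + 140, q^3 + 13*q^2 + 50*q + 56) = q^2 + 11*q + 28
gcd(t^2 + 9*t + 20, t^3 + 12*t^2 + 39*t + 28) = t + 4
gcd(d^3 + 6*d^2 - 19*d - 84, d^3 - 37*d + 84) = d^2 + 3*d - 28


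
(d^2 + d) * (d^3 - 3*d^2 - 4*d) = d^5 - 2*d^4 - 7*d^3 - 4*d^2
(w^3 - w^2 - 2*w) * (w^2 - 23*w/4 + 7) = w^5 - 27*w^4/4 + 43*w^3/4 + 9*w^2/2 - 14*w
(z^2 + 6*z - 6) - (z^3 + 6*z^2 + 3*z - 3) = -z^3 - 5*z^2 + 3*z - 3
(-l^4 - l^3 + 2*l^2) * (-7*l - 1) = 7*l^5 + 8*l^4 - 13*l^3 - 2*l^2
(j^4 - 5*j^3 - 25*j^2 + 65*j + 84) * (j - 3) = j^5 - 8*j^4 - 10*j^3 + 140*j^2 - 111*j - 252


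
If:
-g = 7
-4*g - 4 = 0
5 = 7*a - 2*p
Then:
No Solution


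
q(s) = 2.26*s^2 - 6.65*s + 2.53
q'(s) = 4.52*s - 6.65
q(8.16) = 98.75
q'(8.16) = 30.23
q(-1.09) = 12.46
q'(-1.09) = -11.58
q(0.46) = -0.05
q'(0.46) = -4.57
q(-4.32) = 73.44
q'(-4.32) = -26.18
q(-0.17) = 3.73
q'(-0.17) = -7.42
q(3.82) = 10.11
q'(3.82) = 10.62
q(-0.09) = 3.15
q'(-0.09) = -7.06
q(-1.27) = 14.62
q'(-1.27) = -12.39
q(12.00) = 248.17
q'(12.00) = 47.59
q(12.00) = 248.17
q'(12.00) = 47.59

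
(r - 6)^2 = r^2 - 12*r + 36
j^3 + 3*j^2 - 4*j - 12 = (j - 2)*(j + 2)*(j + 3)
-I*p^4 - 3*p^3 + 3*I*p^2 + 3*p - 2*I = (p + 1)*(p - 2*I)*(p - I)*(-I*p + I)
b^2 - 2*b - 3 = (b - 3)*(b + 1)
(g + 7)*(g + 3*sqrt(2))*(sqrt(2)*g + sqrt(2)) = sqrt(2)*g^3 + 6*g^2 + 8*sqrt(2)*g^2 + 7*sqrt(2)*g + 48*g + 42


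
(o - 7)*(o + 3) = o^2 - 4*o - 21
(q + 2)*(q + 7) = q^2 + 9*q + 14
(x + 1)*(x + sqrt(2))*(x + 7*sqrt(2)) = x^3 + x^2 + 8*sqrt(2)*x^2 + 8*sqrt(2)*x + 14*x + 14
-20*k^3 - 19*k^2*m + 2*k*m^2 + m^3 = (-4*k + m)*(k + m)*(5*k + m)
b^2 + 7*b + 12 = (b + 3)*(b + 4)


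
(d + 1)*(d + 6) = d^2 + 7*d + 6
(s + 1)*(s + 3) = s^2 + 4*s + 3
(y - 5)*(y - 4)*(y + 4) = y^3 - 5*y^2 - 16*y + 80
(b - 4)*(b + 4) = b^2 - 16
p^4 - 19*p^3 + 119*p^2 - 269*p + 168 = (p - 8)*(p - 7)*(p - 3)*(p - 1)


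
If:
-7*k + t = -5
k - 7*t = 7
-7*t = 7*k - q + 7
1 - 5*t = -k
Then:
No Solution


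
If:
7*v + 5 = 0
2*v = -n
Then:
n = 10/7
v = -5/7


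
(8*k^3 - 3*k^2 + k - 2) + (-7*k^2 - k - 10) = 8*k^3 - 10*k^2 - 12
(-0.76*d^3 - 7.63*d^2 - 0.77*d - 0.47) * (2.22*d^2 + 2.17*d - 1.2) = -1.6872*d^5 - 18.5878*d^4 - 17.3545*d^3 + 6.4417*d^2 - 0.0958999999999999*d + 0.564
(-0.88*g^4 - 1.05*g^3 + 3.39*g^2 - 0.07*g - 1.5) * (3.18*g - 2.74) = -2.7984*g^5 - 0.9278*g^4 + 13.6572*g^3 - 9.5112*g^2 - 4.5782*g + 4.11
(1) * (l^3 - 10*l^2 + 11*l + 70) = l^3 - 10*l^2 + 11*l + 70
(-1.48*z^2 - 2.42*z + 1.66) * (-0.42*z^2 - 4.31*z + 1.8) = 0.6216*z^4 + 7.3952*z^3 + 7.069*z^2 - 11.5106*z + 2.988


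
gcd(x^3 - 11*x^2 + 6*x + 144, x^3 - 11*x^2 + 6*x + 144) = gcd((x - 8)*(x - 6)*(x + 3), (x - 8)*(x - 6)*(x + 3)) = x^3 - 11*x^2 + 6*x + 144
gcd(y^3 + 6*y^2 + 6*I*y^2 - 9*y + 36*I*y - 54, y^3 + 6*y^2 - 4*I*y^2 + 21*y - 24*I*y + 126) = y^2 + y*(6 + 3*I) + 18*I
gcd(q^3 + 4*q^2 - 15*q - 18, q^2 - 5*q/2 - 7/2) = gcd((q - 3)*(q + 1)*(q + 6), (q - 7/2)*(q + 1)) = q + 1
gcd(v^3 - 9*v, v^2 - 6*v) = v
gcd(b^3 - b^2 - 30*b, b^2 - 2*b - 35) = b + 5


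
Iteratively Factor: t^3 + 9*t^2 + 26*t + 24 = (t + 3)*(t^2 + 6*t + 8) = (t + 2)*(t + 3)*(t + 4)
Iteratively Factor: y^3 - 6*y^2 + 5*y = (y)*(y^2 - 6*y + 5) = y*(y - 1)*(y - 5)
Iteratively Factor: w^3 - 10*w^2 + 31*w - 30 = (w - 3)*(w^2 - 7*w + 10) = (w - 3)*(w - 2)*(w - 5)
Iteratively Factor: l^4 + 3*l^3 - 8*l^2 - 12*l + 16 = (l + 4)*(l^3 - l^2 - 4*l + 4) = (l - 2)*(l + 4)*(l^2 + l - 2) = (l - 2)*(l - 1)*(l + 4)*(l + 2)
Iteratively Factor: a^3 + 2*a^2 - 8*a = (a + 4)*(a^2 - 2*a) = (a - 2)*(a + 4)*(a)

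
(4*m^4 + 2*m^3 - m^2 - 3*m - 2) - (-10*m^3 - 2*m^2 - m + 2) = 4*m^4 + 12*m^3 + m^2 - 2*m - 4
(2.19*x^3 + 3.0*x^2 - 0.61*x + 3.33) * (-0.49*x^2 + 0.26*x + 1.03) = -1.0731*x^5 - 0.9006*x^4 + 3.3346*x^3 + 1.2997*x^2 + 0.2375*x + 3.4299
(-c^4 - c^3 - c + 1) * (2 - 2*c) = 2*c^5 - 2*c^3 + 2*c^2 - 4*c + 2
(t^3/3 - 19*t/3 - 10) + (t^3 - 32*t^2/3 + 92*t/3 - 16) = 4*t^3/3 - 32*t^2/3 + 73*t/3 - 26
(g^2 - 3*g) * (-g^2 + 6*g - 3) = -g^4 + 9*g^3 - 21*g^2 + 9*g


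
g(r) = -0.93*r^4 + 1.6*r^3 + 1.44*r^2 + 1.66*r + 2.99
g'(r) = -3.72*r^3 + 4.8*r^2 + 2.88*r + 1.66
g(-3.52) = -197.57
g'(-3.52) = 213.24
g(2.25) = 8.41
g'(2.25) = -9.93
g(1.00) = 6.76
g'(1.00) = 5.62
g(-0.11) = 2.82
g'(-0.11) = 1.41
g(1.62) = 9.86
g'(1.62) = 3.11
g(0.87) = 6.04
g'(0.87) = 5.35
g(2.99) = -10.73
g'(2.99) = -46.26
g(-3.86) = -280.44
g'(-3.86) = 276.01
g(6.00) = -794.89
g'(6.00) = -611.78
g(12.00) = -16289.41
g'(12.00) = -5700.74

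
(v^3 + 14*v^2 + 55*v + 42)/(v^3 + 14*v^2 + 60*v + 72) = (v^2 + 8*v + 7)/(v^2 + 8*v + 12)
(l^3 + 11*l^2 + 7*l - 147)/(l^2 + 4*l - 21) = l + 7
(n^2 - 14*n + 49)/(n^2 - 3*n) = (n^2 - 14*n + 49)/(n*(n - 3))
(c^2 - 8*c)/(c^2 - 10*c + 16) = c/(c - 2)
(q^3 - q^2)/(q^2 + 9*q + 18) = q^2*(q - 1)/(q^2 + 9*q + 18)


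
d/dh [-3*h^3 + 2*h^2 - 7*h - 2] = -9*h^2 + 4*h - 7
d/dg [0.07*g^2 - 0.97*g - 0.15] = 0.14*g - 0.97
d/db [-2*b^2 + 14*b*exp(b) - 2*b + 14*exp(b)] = 14*b*exp(b) - 4*b + 28*exp(b) - 2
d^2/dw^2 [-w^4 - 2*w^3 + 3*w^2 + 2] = -12*w^2 - 12*w + 6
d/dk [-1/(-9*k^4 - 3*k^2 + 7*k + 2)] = (-36*k^3 - 6*k + 7)/(9*k^4 + 3*k^2 - 7*k - 2)^2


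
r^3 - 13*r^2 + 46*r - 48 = (r - 8)*(r - 3)*(r - 2)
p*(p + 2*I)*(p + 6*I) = p^3 + 8*I*p^2 - 12*p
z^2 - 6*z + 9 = (z - 3)^2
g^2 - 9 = (g - 3)*(g + 3)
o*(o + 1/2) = o^2 + o/2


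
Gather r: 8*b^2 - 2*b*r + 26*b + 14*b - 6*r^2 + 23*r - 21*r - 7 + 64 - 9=8*b^2 + 40*b - 6*r^2 + r*(2 - 2*b) + 48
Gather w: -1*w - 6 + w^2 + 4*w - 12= w^2 + 3*w - 18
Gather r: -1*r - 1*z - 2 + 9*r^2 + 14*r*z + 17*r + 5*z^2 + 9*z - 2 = 9*r^2 + r*(14*z + 16) + 5*z^2 + 8*z - 4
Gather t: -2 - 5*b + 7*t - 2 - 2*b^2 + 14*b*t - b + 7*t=-2*b^2 - 6*b + t*(14*b + 14) - 4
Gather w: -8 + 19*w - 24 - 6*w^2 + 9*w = -6*w^2 + 28*w - 32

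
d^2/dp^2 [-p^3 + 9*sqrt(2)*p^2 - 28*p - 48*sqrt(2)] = -6*p + 18*sqrt(2)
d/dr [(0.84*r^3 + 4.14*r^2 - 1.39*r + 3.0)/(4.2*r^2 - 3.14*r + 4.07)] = (3.528*r^4 - 5.2752*r^3 + 3.0948*r^2 + 8.4996*r + 3.7627)/(17.64*r^4 - 26.376*r^3 + 44.0476*r^2 - 25.5596*r + 16.5649)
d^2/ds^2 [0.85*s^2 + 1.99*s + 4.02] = 1.70000000000000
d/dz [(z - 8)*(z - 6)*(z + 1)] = 3*z^2 - 26*z + 34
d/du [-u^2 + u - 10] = 1 - 2*u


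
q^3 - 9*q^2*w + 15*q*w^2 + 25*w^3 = (q - 5*w)^2*(q + w)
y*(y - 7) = y^2 - 7*y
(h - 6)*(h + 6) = h^2 - 36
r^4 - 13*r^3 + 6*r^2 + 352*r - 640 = (r - 8)^2*(r - 2)*(r + 5)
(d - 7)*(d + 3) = d^2 - 4*d - 21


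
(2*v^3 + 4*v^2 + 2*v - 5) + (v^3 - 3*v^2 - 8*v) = 3*v^3 + v^2 - 6*v - 5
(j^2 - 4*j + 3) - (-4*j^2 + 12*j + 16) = 5*j^2 - 16*j - 13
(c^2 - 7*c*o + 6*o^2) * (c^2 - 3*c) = c^4 - 7*c^3*o - 3*c^3 + 6*c^2*o^2 + 21*c^2*o - 18*c*o^2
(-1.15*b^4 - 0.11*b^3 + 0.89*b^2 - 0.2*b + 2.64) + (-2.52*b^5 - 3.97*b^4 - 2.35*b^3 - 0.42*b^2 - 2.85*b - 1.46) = -2.52*b^5 - 5.12*b^4 - 2.46*b^3 + 0.47*b^2 - 3.05*b + 1.18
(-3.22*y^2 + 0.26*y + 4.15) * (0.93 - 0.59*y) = 1.8998*y^3 - 3.148*y^2 - 2.2067*y + 3.8595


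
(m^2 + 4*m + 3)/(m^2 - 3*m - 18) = (m + 1)/(m - 6)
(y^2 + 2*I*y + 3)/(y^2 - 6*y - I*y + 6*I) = (y + 3*I)/(y - 6)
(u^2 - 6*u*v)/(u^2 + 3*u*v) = (u - 6*v)/(u + 3*v)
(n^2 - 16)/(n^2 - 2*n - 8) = (n + 4)/(n + 2)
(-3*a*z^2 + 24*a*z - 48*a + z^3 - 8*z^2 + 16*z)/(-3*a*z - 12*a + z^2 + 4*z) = (z^2 - 8*z + 16)/(z + 4)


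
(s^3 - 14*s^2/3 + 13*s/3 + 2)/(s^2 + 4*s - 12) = (s^2 - 8*s/3 - 1)/(s + 6)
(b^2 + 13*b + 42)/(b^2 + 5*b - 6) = (b + 7)/(b - 1)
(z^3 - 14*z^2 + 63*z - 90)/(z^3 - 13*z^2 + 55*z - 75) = (z - 6)/(z - 5)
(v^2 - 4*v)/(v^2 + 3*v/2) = 2*(v - 4)/(2*v + 3)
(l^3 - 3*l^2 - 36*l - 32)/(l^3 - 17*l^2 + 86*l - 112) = (l^2 + 5*l + 4)/(l^2 - 9*l + 14)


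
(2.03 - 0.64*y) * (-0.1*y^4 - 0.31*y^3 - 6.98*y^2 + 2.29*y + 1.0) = 0.064*y^5 - 0.00459999999999999*y^4 + 3.8379*y^3 - 15.635*y^2 + 4.0087*y + 2.03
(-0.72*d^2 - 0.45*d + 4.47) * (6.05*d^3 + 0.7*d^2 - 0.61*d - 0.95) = -4.356*d^5 - 3.2265*d^4 + 27.1677*d^3 + 4.0875*d^2 - 2.2992*d - 4.2465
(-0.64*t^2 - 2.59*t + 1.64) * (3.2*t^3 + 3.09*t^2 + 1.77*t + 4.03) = -2.048*t^5 - 10.2656*t^4 - 3.8879*t^3 - 2.0959*t^2 - 7.5349*t + 6.6092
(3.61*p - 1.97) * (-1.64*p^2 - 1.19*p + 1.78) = -5.9204*p^3 - 1.0651*p^2 + 8.7701*p - 3.5066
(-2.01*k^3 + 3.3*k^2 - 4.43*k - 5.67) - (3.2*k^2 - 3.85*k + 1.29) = -2.01*k^3 + 0.0999999999999996*k^2 - 0.58*k - 6.96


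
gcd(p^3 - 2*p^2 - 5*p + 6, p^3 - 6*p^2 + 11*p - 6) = p^2 - 4*p + 3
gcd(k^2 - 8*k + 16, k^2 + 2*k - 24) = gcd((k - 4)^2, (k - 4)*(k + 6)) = k - 4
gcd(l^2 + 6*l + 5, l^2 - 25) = l + 5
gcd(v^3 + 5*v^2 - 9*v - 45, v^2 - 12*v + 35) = 1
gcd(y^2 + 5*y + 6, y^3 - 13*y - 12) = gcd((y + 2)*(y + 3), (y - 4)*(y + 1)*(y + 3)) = y + 3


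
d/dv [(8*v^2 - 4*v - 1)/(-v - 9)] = (-8*v^2 - 144*v + 35)/(v^2 + 18*v + 81)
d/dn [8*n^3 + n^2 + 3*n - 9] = 24*n^2 + 2*n + 3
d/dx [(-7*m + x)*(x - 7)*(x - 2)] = -14*m*x + 63*m + 3*x^2 - 18*x + 14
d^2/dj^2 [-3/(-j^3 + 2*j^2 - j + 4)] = 6*((2 - 3*j)*(j^3 - 2*j^2 + j - 4) + (3*j^2 - 4*j + 1)^2)/(j^3 - 2*j^2 + j - 4)^3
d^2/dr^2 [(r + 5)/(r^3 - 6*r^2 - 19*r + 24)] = 2*((r + 5)*(-3*r^2 + 12*r + 19)^2 + (-3*r^2 + 12*r - 3*(r - 2)*(r + 5) + 19)*(r^3 - 6*r^2 - 19*r + 24))/(r^3 - 6*r^2 - 19*r + 24)^3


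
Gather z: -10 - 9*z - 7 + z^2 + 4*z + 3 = z^2 - 5*z - 14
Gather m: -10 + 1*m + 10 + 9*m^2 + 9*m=9*m^2 + 10*m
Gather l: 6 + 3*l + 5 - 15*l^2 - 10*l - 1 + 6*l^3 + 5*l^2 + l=6*l^3 - 10*l^2 - 6*l + 10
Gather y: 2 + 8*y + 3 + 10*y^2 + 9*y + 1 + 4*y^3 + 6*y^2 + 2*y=4*y^3 + 16*y^2 + 19*y + 6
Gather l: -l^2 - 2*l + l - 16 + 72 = -l^2 - l + 56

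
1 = 1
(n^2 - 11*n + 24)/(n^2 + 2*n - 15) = (n - 8)/(n + 5)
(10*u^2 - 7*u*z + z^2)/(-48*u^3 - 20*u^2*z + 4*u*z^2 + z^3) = (-10*u^2 + 7*u*z - z^2)/(48*u^3 + 20*u^2*z - 4*u*z^2 - z^3)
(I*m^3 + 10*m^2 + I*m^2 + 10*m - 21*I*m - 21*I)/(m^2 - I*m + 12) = (I*m^3 + m^2*(10 + I) + m*(10 - 21*I) - 21*I)/(m^2 - I*m + 12)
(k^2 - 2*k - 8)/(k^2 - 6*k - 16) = (k - 4)/(k - 8)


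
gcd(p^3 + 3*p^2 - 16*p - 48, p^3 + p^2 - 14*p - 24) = p^2 - p - 12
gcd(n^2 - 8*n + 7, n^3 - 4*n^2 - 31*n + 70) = n - 7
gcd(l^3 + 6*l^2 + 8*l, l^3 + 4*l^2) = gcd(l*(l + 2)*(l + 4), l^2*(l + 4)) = l^2 + 4*l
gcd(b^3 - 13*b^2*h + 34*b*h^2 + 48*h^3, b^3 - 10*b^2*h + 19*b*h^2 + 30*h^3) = b^2 - 5*b*h - 6*h^2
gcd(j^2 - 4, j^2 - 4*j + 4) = j - 2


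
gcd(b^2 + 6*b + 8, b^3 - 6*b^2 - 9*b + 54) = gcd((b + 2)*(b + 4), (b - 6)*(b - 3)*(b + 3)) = 1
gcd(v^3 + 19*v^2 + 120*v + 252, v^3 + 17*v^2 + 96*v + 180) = v^2 + 12*v + 36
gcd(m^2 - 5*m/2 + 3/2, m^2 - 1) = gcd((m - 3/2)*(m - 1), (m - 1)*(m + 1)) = m - 1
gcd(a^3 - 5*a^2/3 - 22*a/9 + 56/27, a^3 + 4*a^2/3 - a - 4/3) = a + 4/3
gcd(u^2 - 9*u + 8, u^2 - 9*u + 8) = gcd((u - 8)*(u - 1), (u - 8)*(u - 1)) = u^2 - 9*u + 8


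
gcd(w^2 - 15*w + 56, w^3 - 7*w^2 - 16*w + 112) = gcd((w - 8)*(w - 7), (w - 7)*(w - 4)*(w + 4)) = w - 7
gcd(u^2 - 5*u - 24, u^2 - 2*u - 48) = u - 8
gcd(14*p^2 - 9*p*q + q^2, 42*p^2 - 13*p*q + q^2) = 7*p - q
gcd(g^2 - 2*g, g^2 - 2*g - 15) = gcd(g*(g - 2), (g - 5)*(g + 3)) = 1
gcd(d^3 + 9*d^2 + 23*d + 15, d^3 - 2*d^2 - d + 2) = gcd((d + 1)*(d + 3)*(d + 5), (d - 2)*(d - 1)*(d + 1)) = d + 1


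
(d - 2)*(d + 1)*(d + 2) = d^3 + d^2 - 4*d - 4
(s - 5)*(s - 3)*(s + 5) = s^3 - 3*s^2 - 25*s + 75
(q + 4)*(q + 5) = q^2 + 9*q + 20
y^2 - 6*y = y*(y - 6)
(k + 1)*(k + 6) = k^2 + 7*k + 6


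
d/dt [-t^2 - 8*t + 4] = -2*t - 8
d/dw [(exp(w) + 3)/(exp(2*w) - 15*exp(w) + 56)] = (-(exp(w) + 3)*(2*exp(w) - 15) + exp(2*w) - 15*exp(w) + 56)*exp(w)/(exp(2*w) - 15*exp(w) + 56)^2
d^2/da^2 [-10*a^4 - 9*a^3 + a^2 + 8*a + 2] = -120*a^2 - 54*a + 2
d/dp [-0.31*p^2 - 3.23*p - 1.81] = -0.62*p - 3.23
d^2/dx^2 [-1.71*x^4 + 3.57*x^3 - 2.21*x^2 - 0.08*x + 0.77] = -20.52*x^2 + 21.42*x - 4.42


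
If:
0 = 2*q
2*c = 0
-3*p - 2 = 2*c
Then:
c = 0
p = -2/3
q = 0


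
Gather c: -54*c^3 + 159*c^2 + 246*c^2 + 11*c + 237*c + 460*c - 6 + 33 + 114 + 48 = -54*c^3 + 405*c^2 + 708*c + 189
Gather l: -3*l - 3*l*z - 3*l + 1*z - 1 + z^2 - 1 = l*(-3*z - 6) + z^2 + z - 2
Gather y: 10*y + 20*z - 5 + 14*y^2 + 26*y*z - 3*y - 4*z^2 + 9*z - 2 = 14*y^2 + y*(26*z + 7) - 4*z^2 + 29*z - 7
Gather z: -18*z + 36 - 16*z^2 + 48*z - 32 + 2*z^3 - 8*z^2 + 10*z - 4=2*z^3 - 24*z^2 + 40*z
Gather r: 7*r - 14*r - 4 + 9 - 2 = 3 - 7*r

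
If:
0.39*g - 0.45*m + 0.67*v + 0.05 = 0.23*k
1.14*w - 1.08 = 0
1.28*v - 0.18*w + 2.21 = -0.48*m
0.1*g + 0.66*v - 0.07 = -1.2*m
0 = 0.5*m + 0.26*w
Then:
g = 15.91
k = 24.05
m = -0.49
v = -1.41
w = 0.95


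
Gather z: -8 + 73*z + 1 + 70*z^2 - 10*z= 70*z^2 + 63*z - 7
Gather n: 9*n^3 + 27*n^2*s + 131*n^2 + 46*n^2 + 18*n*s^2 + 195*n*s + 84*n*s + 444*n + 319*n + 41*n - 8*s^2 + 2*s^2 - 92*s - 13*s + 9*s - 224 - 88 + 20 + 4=9*n^3 + n^2*(27*s + 177) + n*(18*s^2 + 279*s + 804) - 6*s^2 - 96*s - 288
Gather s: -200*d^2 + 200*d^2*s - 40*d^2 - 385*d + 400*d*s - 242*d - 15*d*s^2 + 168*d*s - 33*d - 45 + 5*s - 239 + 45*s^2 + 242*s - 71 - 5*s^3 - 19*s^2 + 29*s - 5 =-240*d^2 - 660*d - 5*s^3 + s^2*(26 - 15*d) + s*(200*d^2 + 568*d + 276) - 360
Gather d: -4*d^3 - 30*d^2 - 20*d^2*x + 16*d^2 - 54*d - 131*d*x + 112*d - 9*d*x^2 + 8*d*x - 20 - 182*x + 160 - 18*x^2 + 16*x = -4*d^3 + d^2*(-20*x - 14) + d*(-9*x^2 - 123*x + 58) - 18*x^2 - 166*x + 140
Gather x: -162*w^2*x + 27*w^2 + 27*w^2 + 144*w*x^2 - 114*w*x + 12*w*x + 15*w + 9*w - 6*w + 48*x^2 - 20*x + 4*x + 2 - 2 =54*w^2 + 18*w + x^2*(144*w + 48) + x*(-162*w^2 - 102*w - 16)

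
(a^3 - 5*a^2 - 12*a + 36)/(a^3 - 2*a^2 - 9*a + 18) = (a - 6)/(a - 3)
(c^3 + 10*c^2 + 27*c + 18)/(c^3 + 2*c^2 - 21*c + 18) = (c^2 + 4*c + 3)/(c^2 - 4*c + 3)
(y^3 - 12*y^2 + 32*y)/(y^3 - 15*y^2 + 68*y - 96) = y/(y - 3)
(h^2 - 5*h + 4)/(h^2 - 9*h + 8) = (h - 4)/(h - 8)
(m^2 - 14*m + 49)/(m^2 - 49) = (m - 7)/(m + 7)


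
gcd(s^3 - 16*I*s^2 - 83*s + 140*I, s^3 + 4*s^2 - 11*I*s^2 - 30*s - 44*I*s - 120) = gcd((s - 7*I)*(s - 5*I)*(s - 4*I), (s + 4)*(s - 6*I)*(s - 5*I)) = s - 5*I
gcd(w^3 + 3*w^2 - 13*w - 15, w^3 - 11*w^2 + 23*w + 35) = w + 1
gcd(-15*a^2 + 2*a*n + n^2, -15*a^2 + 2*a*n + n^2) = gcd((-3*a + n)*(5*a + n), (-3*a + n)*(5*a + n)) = 15*a^2 - 2*a*n - n^2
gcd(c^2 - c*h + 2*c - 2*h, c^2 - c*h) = c - h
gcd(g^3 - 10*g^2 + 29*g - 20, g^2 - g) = g - 1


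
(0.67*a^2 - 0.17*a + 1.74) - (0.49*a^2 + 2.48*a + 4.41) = 0.18*a^2 - 2.65*a - 2.67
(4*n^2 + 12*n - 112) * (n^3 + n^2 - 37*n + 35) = 4*n^5 + 16*n^4 - 248*n^3 - 416*n^2 + 4564*n - 3920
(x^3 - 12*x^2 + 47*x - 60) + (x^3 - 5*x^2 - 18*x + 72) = 2*x^3 - 17*x^2 + 29*x + 12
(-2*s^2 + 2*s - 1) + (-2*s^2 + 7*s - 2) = -4*s^2 + 9*s - 3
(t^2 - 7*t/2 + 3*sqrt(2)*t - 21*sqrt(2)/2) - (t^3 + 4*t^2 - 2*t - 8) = -t^3 - 3*t^2 - 3*t/2 + 3*sqrt(2)*t - 21*sqrt(2)/2 + 8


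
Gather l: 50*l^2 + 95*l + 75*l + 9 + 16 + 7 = 50*l^2 + 170*l + 32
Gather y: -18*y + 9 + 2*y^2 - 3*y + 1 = 2*y^2 - 21*y + 10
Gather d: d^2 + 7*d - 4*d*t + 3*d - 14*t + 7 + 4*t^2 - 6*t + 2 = d^2 + d*(10 - 4*t) + 4*t^2 - 20*t + 9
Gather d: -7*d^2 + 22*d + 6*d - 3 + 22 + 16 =-7*d^2 + 28*d + 35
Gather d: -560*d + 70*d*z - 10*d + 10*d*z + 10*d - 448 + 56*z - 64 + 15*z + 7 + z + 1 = d*(80*z - 560) + 72*z - 504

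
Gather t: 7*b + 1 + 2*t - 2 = 7*b + 2*t - 1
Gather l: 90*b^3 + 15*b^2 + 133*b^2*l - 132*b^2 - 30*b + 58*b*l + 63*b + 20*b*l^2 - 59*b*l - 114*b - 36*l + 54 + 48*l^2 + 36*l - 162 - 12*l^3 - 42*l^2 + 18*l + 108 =90*b^3 - 117*b^2 - 81*b - 12*l^3 + l^2*(20*b + 6) + l*(133*b^2 - b + 18)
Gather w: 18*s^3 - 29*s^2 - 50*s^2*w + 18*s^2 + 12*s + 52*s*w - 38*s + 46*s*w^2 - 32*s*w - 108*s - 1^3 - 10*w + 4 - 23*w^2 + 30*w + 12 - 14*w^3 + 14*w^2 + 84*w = 18*s^3 - 11*s^2 - 134*s - 14*w^3 + w^2*(46*s - 9) + w*(-50*s^2 + 20*s + 104) + 15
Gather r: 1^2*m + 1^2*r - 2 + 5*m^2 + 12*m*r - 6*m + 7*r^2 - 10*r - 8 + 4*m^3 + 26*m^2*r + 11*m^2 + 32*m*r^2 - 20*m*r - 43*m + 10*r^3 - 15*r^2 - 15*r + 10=4*m^3 + 16*m^2 - 48*m + 10*r^3 + r^2*(32*m - 8) + r*(26*m^2 - 8*m - 24)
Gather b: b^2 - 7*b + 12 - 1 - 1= b^2 - 7*b + 10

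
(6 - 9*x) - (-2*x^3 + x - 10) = 2*x^3 - 10*x + 16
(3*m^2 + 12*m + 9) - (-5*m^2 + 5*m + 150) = 8*m^2 + 7*m - 141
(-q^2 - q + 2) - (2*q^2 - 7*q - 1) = -3*q^2 + 6*q + 3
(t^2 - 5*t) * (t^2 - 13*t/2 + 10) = t^4 - 23*t^3/2 + 85*t^2/2 - 50*t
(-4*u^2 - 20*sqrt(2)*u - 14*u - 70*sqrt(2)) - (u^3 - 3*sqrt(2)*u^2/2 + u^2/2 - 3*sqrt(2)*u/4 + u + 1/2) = -u^3 - 9*u^2/2 + 3*sqrt(2)*u^2/2 - 77*sqrt(2)*u/4 - 15*u - 70*sqrt(2) - 1/2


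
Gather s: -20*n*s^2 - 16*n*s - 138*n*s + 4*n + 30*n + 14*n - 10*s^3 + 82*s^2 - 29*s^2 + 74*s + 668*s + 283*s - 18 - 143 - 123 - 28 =48*n - 10*s^3 + s^2*(53 - 20*n) + s*(1025 - 154*n) - 312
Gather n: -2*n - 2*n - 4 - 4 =-4*n - 8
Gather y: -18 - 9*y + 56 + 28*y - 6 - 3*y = 16*y + 32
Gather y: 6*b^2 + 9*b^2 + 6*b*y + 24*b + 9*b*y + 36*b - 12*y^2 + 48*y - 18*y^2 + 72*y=15*b^2 + 60*b - 30*y^2 + y*(15*b + 120)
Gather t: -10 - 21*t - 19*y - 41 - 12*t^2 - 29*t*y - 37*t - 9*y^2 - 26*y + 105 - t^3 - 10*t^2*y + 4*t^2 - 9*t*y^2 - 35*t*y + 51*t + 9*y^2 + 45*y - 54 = -t^3 + t^2*(-10*y - 8) + t*(-9*y^2 - 64*y - 7)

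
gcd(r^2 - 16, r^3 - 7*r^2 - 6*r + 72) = r - 4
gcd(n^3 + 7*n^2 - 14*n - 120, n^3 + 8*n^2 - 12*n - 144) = n^2 + 2*n - 24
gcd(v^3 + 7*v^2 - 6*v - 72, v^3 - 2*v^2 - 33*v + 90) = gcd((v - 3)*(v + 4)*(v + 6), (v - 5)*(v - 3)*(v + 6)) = v^2 + 3*v - 18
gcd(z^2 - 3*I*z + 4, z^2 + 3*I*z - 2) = z + I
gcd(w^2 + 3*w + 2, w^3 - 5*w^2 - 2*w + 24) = w + 2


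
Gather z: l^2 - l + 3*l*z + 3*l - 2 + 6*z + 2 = l^2 + 2*l + z*(3*l + 6)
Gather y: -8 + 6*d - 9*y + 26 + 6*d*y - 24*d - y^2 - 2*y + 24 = -18*d - y^2 + y*(6*d - 11) + 42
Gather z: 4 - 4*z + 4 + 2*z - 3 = 5 - 2*z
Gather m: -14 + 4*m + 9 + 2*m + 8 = 6*m + 3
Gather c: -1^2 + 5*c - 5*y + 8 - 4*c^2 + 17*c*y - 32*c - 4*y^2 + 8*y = -4*c^2 + c*(17*y - 27) - 4*y^2 + 3*y + 7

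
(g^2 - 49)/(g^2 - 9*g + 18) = (g^2 - 49)/(g^2 - 9*g + 18)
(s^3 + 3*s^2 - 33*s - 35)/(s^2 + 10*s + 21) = (s^2 - 4*s - 5)/(s + 3)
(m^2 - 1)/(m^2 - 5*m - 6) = (m - 1)/(m - 6)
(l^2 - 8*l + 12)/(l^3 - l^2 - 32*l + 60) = (l - 6)/(l^2 + l - 30)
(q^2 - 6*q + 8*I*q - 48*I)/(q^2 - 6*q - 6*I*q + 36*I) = (q + 8*I)/(q - 6*I)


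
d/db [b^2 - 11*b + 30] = 2*b - 11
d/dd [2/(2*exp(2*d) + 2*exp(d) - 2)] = (-2*exp(d) - 1)*exp(d)/(exp(2*d) + exp(d) - 1)^2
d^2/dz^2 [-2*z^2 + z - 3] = -4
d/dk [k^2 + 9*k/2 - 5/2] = 2*k + 9/2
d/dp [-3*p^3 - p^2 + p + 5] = -9*p^2 - 2*p + 1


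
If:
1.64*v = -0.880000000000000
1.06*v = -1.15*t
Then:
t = 0.49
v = -0.54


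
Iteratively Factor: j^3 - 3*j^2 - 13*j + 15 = (j - 5)*(j^2 + 2*j - 3) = (j - 5)*(j - 1)*(j + 3)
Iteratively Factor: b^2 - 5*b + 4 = (b - 4)*(b - 1)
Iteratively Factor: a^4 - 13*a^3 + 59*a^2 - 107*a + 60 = (a - 3)*(a^3 - 10*a^2 + 29*a - 20) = (a - 3)*(a - 1)*(a^2 - 9*a + 20) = (a - 4)*(a - 3)*(a - 1)*(a - 5)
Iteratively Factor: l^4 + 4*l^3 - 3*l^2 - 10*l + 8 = (l - 1)*(l^3 + 5*l^2 + 2*l - 8) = (l - 1)^2*(l^2 + 6*l + 8) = (l - 1)^2*(l + 4)*(l + 2)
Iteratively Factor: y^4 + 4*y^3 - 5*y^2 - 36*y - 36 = (y - 3)*(y^3 + 7*y^2 + 16*y + 12) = (y - 3)*(y + 3)*(y^2 + 4*y + 4) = (y - 3)*(y + 2)*(y + 3)*(y + 2)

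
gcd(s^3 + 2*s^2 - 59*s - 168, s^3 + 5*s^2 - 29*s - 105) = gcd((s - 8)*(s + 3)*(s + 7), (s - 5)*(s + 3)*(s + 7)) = s^2 + 10*s + 21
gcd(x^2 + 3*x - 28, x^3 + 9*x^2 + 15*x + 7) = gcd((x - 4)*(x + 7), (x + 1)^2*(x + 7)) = x + 7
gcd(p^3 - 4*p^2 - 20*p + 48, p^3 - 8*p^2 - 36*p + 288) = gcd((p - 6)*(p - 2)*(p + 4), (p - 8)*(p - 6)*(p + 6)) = p - 6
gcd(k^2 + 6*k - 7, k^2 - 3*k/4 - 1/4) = k - 1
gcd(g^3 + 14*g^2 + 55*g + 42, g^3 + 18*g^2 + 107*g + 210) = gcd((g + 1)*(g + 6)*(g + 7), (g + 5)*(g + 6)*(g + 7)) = g^2 + 13*g + 42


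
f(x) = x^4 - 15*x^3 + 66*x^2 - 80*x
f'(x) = 4*x^3 - 45*x^2 + 132*x - 80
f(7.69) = -36.49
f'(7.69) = 92.98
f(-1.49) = 320.27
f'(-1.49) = -389.82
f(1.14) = -25.96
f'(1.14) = 17.92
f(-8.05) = 16945.23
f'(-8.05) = -6145.35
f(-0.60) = 75.13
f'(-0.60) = -176.26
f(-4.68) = 3837.22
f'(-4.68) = -2093.38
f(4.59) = 16.62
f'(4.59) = -35.37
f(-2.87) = 1195.68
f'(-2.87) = -924.06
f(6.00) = -48.00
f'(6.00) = -44.00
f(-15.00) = 117300.00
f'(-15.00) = -25685.00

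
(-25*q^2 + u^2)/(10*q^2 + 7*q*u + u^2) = (-5*q + u)/(2*q + u)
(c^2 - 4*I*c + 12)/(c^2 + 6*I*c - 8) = (c - 6*I)/(c + 4*I)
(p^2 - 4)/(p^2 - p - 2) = (p + 2)/(p + 1)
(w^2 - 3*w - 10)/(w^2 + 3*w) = (w^2 - 3*w - 10)/(w*(w + 3))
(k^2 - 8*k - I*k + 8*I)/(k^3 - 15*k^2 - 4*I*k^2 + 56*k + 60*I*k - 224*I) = (k - I)/(k^2 - k*(7 + 4*I) + 28*I)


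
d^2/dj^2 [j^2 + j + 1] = 2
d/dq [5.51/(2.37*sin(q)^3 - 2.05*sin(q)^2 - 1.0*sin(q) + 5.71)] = (-39.1761*sin(q)^2 + 22.591*sin(q) + 5.51)*cos(q)/(2.37*sin(q)^3 - 2.05*sin(q)^2 - 1.0*sin(q) + 5.71)^2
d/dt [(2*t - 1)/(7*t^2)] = 2*(1 - t)/(7*t^3)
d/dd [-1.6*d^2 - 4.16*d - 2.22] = -3.2*d - 4.16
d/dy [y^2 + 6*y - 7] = 2*y + 6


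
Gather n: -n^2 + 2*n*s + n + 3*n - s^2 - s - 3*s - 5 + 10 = -n^2 + n*(2*s + 4) - s^2 - 4*s + 5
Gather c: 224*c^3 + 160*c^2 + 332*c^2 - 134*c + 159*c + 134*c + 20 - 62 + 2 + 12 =224*c^3 + 492*c^2 + 159*c - 28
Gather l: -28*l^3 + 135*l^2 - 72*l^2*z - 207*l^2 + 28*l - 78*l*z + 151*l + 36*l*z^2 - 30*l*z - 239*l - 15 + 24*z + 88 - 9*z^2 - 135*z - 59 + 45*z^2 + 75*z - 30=-28*l^3 + l^2*(-72*z - 72) + l*(36*z^2 - 108*z - 60) + 36*z^2 - 36*z - 16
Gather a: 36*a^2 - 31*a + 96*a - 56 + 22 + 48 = 36*a^2 + 65*a + 14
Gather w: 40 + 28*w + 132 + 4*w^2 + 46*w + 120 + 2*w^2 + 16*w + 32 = 6*w^2 + 90*w + 324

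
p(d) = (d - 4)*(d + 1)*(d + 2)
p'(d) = (d - 4)*(d + 1) + (d - 4)*(d + 2) + (d + 1)*(d + 2)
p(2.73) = -22.41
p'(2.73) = 6.90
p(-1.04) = 0.19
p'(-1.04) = -4.68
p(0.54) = -13.53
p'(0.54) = -10.21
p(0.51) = -13.23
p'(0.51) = -10.24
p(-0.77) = -1.35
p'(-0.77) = -6.68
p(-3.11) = -16.65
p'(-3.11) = 25.24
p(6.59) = 168.86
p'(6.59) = 107.10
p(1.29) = -20.42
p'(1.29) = -7.59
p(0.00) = -8.00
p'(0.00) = -10.00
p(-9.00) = -728.00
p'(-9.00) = 251.00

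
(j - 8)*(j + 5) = j^2 - 3*j - 40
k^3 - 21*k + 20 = (k - 4)*(k - 1)*(k + 5)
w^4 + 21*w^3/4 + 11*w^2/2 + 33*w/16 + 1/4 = (w + 1/4)*(w + 1/2)^2*(w + 4)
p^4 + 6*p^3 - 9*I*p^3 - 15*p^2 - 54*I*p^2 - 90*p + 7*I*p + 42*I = (p + 6)*(p - 7*I)*(p - I)^2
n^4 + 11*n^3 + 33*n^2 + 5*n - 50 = (n - 1)*(n + 2)*(n + 5)^2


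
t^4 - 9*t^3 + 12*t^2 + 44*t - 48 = (t - 6)*(t - 4)*(t - 1)*(t + 2)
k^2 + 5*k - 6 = (k - 1)*(k + 6)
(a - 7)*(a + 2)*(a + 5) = a^3 - 39*a - 70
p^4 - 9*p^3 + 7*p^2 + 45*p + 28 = (p - 7)*(p - 4)*(p + 1)^2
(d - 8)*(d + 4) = d^2 - 4*d - 32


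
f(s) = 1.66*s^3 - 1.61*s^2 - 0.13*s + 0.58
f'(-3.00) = 54.35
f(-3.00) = -58.34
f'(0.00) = -0.13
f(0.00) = 0.58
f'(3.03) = 35.83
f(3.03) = 31.58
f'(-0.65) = 4.07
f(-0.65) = -0.47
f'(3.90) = 63.06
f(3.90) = 74.05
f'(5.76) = 146.55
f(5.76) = 263.65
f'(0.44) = -0.58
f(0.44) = 0.35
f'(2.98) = 34.50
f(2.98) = 29.82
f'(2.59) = 24.94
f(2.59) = 18.28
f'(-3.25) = 62.94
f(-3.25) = -72.99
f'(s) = 4.98*s^2 - 3.22*s - 0.13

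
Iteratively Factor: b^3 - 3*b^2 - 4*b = (b + 1)*(b^2 - 4*b) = b*(b + 1)*(b - 4)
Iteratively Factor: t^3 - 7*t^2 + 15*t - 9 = (t - 3)*(t^2 - 4*t + 3) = (t - 3)*(t - 1)*(t - 3)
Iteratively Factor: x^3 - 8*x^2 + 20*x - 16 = (x - 4)*(x^2 - 4*x + 4) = (x - 4)*(x - 2)*(x - 2)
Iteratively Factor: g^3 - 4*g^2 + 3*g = (g - 3)*(g^2 - g) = g*(g - 3)*(g - 1)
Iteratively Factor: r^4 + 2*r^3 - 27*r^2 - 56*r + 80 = (r + 4)*(r^3 - 2*r^2 - 19*r + 20) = (r - 1)*(r + 4)*(r^2 - r - 20) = (r - 1)*(r + 4)^2*(r - 5)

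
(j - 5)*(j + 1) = j^2 - 4*j - 5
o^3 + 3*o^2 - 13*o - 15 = (o - 3)*(o + 1)*(o + 5)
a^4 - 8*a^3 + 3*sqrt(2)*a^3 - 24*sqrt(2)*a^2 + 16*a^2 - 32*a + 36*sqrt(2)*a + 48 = (a - 6)*(a - 2)*(a + sqrt(2))*(a + 2*sqrt(2))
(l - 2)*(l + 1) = l^2 - l - 2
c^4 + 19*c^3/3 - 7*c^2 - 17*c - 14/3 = (c - 2)*(c + 1/3)*(c + 1)*(c + 7)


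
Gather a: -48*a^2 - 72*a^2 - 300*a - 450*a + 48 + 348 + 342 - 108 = -120*a^2 - 750*a + 630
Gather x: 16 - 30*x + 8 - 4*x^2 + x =-4*x^2 - 29*x + 24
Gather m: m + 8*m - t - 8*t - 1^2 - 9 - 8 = 9*m - 9*t - 18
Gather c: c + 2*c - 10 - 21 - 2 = 3*c - 33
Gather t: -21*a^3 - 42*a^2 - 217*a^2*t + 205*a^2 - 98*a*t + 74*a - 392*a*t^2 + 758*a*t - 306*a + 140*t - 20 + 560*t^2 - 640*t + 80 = -21*a^3 + 163*a^2 - 232*a + t^2*(560 - 392*a) + t*(-217*a^2 + 660*a - 500) + 60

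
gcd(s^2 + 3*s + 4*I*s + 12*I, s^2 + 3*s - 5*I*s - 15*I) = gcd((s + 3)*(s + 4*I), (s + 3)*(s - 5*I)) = s + 3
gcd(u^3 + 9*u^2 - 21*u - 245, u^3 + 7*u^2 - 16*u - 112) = u + 7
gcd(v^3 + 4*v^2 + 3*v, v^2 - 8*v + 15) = 1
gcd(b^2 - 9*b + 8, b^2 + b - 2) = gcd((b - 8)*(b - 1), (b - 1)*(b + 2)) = b - 1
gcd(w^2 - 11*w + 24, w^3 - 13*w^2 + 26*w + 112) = w - 8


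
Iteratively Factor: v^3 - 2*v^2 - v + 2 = (v + 1)*(v^2 - 3*v + 2) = (v - 1)*(v + 1)*(v - 2)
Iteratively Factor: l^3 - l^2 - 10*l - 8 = (l + 2)*(l^2 - 3*l - 4) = (l + 1)*(l + 2)*(l - 4)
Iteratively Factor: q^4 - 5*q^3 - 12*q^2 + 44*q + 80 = (q - 4)*(q^3 - q^2 - 16*q - 20) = (q - 4)*(q + 2)*(q^2 - 3*q - 10) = (q - 4)*(q + 2)^2*(q - 5)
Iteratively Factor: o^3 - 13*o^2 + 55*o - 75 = (o - 5)*(o^2 - 8*o + 15) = (o - 5)*(o - 3)*(o - 5)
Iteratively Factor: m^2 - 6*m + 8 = (m - 4)*(m - 2)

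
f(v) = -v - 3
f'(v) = -1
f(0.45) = -3.45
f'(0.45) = -1.00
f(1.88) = -4.88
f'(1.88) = -1.00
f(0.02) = -3.02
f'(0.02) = -1.00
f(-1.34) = -1.66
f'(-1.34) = -1.00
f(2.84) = -5.84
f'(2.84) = -1.00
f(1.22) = -4.22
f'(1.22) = -1.00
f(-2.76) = -0.24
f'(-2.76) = -1.00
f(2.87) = -5.87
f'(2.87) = -1.00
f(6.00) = -9.00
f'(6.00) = -1.00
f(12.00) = -15.00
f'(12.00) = -1.00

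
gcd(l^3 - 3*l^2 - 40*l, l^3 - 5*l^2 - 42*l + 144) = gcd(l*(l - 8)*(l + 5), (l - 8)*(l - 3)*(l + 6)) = l - 8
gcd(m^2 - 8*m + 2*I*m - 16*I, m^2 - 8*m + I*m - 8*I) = m - 8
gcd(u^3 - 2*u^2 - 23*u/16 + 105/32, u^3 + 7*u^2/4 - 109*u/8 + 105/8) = u^2 - 13*u/4 + 21/8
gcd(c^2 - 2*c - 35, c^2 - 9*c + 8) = 1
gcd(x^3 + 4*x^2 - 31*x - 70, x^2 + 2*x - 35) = x^2 + 2*x - 35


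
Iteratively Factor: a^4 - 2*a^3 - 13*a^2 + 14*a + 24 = (a - 2)*(a^3 - 13*a - 12) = (a - 4)*(a - 2)*(a^2 + 4*a + 3) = (a - 4)*(a - 2)*(a + 1)*(a + 3)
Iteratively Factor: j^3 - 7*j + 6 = (j - 2)*(j^2 + 2*j - 3) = (j - 2)*(j + 3)*(j - 1)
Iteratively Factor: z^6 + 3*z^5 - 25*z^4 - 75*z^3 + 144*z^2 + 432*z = (z + 3)*(z^5 - 25*z^3 + 144*z) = z*(z + 3)*(z^4 - 25*z^2 + 144) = z*(z + 3)^2*(z^3 - 3*z^2 - 16*z + 48) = z*(z - 3)*(z + 3)^2*(z^2 - 16) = z*(z - 4)*(z - 3)*(z + 3)^2*(z + 4)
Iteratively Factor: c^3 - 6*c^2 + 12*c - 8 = (c - 2)*(c^2 - 4*c + 4) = (c - 2)^2*(c - 2)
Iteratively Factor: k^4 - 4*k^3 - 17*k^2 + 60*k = (k - 3)*(k^3 - k^2 - 20*k) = (k - 3)*(k + 4)*(k^2 - 5*k) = (k - 5)*(k - 3)*(k + 4)*(k)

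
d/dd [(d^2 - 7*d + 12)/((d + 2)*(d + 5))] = 2*(7*d^2 - 2*d - 77)/(d^4 + 14*d^3 + 69*d^2 + 140*d + 100)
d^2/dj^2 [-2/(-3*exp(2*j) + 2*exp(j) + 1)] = 4*((1 - 6*exp(j))*(-3*exp(2*j) + 2*exp(j) + 1) - 4*(3*exp(j) - 1)^2*exp(j))*exp(j)/(-3*exp(2*j) + 2*exp(j) + 1)^3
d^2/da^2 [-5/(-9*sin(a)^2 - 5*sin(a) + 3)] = 5*(-324*sin(a)^4 - 135*sin(a)^3 + 353*sin(a)^2 + 255*sin(a) + 104)/(9*sin(a)^2 + 5*sin(a) - 3)^3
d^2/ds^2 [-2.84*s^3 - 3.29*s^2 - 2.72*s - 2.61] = -17.04*s - 6.58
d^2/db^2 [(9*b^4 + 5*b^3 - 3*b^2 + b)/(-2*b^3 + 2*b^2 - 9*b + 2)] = 2*(118*b^6 + 636*b^5 - 2565*b^4 + 1063*b^3 - 6*b^2 - 48*b - 6)/(8*b^9 - 24*b^8 + 132*b^7 - 248*b^6 + 642*b^5 - 726*b^4 + 969*b^3 - 510*b^2 + 108*b - 8)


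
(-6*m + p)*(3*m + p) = -18*m^2 - 3*m*p + p^2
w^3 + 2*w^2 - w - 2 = (w - 1)*(w + 1)*(w + 2)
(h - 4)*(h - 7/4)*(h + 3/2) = h^3 - 17*h^2/4 - 13*h/8 + 21/2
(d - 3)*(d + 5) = d^2 + 2*d - 15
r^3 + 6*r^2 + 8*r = r*(r + 2)*(r + 4)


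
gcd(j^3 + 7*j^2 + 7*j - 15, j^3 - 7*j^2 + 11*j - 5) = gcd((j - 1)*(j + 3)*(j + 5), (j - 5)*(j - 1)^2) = j - 1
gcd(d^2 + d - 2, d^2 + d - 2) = d^2 + d - 2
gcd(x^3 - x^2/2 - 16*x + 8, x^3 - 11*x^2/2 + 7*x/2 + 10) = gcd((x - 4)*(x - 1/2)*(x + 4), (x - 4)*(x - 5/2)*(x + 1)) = x - 4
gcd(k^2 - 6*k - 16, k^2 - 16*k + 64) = k - 8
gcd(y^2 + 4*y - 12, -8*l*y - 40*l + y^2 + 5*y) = 1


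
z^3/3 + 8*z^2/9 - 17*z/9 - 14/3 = (z/3 + 1)*(z - 7/3)*(z + 2)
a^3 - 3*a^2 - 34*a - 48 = (a - 8)*(a + 2)*(a + 3)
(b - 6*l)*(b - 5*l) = b^2 - 11*b*l + 30*l^2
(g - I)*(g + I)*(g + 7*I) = g^3 + 7*I*g^2 + g + 7*I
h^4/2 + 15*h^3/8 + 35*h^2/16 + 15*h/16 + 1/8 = (h/2 + 1)*(h + 1/4)*(h + 1/2)*(h + 1)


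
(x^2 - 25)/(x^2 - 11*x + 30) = (x + 5)/(x - 6)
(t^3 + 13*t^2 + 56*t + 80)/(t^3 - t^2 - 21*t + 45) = (t^2 + 8*t + 16)/(t^2 - 6*t + 9)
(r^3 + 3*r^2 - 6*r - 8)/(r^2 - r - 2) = r + 4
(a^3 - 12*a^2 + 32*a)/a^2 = a - 12 + 32/a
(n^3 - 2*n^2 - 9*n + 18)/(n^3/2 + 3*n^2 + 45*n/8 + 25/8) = 8*(n^3 - 2*n^2 - 9*n + 18)/(4*n^3 + 24*n^2 + 45*n + 25)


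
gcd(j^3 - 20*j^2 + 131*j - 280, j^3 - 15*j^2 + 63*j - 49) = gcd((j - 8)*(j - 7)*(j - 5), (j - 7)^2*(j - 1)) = j - 7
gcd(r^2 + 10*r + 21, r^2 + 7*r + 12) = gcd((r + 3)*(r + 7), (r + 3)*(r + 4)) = r + 3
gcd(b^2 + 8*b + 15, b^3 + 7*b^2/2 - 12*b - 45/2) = b + 5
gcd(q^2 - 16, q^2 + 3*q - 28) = q - 4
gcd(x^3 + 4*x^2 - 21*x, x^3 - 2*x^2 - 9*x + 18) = x - 3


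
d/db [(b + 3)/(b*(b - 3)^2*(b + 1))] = (-3*b^3 - 11*b^2 + 9*b + 9)/(b^2*(b^5 - 7*b^4 + 10*b^3 + 18*b^2 - 27*b - 27))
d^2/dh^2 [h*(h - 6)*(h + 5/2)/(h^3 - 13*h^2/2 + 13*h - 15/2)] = 6*(8*h^6 - 224*h^5 + 1264*h^4 - 2128*h^3 - 1215*h^2 + 6300*h - 4425)/(8*h^9 - 156*h^8 + 1326*h^7 - 6433*h^6 + 19578*h^5 - 38649*h^4 + 49346*h^3 - 39195*h^2 + 17550*h - 3375)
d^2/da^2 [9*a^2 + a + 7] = 18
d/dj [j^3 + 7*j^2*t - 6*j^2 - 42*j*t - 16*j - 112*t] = 3*j^2 + 14*j*t - 12*j - 42*t - 16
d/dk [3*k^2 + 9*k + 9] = 6*k + 9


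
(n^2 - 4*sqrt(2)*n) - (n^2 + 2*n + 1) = -4*sqrt(2)*n - 2*n - 1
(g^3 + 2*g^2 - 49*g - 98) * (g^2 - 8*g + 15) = g^5 - 6*g^4 - 50*g^3 + 324*g^2 + 49*g - 1470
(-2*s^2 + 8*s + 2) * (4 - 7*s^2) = 14*s^4 - 56*s^3 - 22*s^2 + 32*s + 8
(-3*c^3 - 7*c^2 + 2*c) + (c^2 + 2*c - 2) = -3*c^3 - 6*c^2 + 4*c - 2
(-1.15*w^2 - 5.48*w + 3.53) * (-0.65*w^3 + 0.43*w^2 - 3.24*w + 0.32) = 0.7475*w^5 + 3.0675*w^4 - 0.9249*w^3 + 18.9051*w^2 - 13.1908*w + 1.1296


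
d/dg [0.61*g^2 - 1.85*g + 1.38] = 1.22*g - 1.85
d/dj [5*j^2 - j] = 10*j - 1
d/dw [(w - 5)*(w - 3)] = 2*w - 8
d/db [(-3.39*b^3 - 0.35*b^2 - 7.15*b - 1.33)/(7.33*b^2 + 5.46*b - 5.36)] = (-24.8487*b^4 - 37.0188*b^3 + 105.0097*b^2 + 23.2498*b + 45.5858)/(53.7289*b^4 + 80.0436*b^3 - 48.766*b^2 - 58.5312*b + 28.7296)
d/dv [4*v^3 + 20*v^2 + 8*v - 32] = 12*v^2 + 40*v + 8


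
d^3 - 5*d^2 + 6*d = d*(d - 3)*(d - 2)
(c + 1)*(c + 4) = c^2 + 5*c + 4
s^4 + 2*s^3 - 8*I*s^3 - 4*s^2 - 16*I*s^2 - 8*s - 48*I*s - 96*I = (s + 2)*(s - 6*I)*(s - 4*I)*(s + 2*I)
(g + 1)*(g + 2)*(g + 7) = g^3 + 10*g^2 + 23*g + 14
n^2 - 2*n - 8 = (n - 4)*(n + 2)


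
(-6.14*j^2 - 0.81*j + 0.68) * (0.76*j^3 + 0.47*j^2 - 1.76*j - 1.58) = -4.6664*j^5 - 3.5014*j^4 + 10.9425*j^3 + 11.4464*j^2 + 0.083*j - 1.0744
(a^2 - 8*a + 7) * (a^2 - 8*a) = a^4 - 16*a^3 + 71*a^2 - 56*a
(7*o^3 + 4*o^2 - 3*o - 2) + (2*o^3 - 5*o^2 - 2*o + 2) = 9*o^3 - o^2 - 5*o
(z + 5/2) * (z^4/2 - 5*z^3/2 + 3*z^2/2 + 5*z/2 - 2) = z^5/2 - 5*z^4/4 - 19*z^3/4 + 25*z^2/4 + 17*z/4 - 5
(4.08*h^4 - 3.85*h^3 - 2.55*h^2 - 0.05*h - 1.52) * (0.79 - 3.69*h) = -15.0552*h^5 + 17.4297*h^4 + 6.368*h^3 - 1.83*h^2 + 5.5693*h - 1.2008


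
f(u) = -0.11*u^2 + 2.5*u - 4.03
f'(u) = 2.5 - 0.22*u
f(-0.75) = -5.97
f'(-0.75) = 2.66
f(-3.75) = -14.95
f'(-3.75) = 3.32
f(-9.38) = -37.16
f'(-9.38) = 4.56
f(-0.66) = -5.73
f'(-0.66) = 2.65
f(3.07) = 2.61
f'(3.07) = 1.82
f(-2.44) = -10.78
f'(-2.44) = 3.04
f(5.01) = 5.73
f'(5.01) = 1.40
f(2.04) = 0.61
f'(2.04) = 2.05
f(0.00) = -4.03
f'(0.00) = 2.50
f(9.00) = 9.56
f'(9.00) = 0.52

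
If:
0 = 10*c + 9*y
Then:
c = -9*y/10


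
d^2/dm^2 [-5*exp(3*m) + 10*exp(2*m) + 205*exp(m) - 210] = (-45*exp(2*m) + 40*exp(m) + 205)*exp(m)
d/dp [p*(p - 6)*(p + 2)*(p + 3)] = 4*p^3 - 3*p^2 - 48*p - 36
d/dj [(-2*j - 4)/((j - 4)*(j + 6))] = 2*(j^2 + 4*j + 28)/(j^4 + 4*j^3 - 44*j^2 - 96*j + 576)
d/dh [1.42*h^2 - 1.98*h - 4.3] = 2.84*h - 1.98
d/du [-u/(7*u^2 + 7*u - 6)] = (7*u^2 + 6)/(49*u^4 + 98*u^3 - 35*u^2 - 84*u + 36)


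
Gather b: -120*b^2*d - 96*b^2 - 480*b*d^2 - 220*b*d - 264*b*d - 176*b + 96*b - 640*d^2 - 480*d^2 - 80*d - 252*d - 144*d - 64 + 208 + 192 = b^2*(-120*d - 96) + b*(-480*d^2 - 484*d - 80) - 1120*d^2 - 476*d + 336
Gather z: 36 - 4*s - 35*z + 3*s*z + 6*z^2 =-4*s + 6*z^2 + z*(3*s - 35) + 36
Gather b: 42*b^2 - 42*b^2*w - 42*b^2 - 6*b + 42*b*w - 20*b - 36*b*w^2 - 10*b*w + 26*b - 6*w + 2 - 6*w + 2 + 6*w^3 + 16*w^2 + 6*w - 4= -42*b^2*w + b*(-36*w^2 + 32*w) + 6*w^3 + 16*w^2 - 6*w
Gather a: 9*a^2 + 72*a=9*a^2 + 72*a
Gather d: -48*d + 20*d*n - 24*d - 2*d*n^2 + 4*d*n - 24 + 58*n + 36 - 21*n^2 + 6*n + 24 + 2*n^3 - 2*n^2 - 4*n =d*(-2*n^2 + 24*n - 72) + 2*n^3 - 23*n^2 + 60*n + 36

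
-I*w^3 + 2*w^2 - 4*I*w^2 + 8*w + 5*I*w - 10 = (w + 5)*(w + 2*I)*(-I*w + I)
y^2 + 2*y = y*(y + 2)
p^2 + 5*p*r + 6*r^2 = (p + 2*r)*(p + 3*r)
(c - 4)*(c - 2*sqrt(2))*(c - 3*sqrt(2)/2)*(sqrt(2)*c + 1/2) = sqrt(2)*c^4 - 13*c^3/2 - 4*sqrt(2)*c^3 + 17*sqrt(2)*c^2/4 + 26*c^2 - 17*sqrt(2)*c + 3*c - 12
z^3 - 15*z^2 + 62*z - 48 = (z - 8)*(z - 6)*(z - 1)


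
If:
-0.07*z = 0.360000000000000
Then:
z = -5.14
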